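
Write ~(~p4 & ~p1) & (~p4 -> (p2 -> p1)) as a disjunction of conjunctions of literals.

~(~p4 & ~p1) & (~p4 -> (p2 -> p1))
≡ ~(~p4 & ~p1) & (~~p4 | (p2 -> p1))   (eliminate ->)
≡ ~(~p4 & ~p1) & (~~p4 | ~p2 | p1)   (eliminate ->)
≡ (~~p4 | ~~p1) & (~~p4 | ~p2 | p1)   (De Morgan)
≡ (p4 | ~~p1) & (~~p4 | ~p2 | p1)   (double negation)
≡ (p4 | p1) & (~~p4 | ~p2 | p1)   (double negation)
≡ (p4 | p1) & (p4 | ~p2 | p1)   (double negation)
≡ (p4 & p4) | (p4 & ~p2) | (p4 & p1) | (p1 & p4) | (p1 & ~p2) | (p1 & p1)   (distribute & over |)
≡ p4 | p1   (simplify)

p4 | p1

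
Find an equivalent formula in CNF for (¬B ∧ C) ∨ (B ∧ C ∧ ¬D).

(¬B ∧ C) ∨ (B ∧ C ∧ ¬D)
≡ (¬B ∨ B) ∧ (¬B ∨ C) ∧ (¬B ∨ ¬D) ∧ (C ∨ B) ∧ (C ∨ C) ∧ (C ∨ ¬D)   — distribute ∨ over ∧
≡ (¬B ∨ ¬D) ∧ C   — simplify

(¬B ∨ ¬D) ∧ C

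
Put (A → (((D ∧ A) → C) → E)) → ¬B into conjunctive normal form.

(A → (((D ∧ A) → C) → E)) → ¬B
= ¬(A → (((D ∧ A) → C) → E)) ∨ ¬B   (eliminate →)
= ¬(¬A ∨ (((D ∧ A) → C) → E)) ∨ ¬B   (eliminate →)
= ¬(¬A ∨ ¬((D ∧ A) → C) ∨ E) ∨ ¬B   (eliminate →)
= ¬(¬A ∨ ¬(¬(D ∧ A) ∨ C) ∨ E) ∨ ¬B   (eliminate →)
= (¬¬A ∧ ¬¬(¬(D ∧ A) ∨ C) ∧ ¬E) ∨ ¬B   (De Morgan)
= (A ∧ ¬¬(¬(D ∧ A) ∨ C) ∧ ¬E) ∨ ¬B   (double negation)
= (A ∧ (¬(D ∧ A) ∨ C) ∧ ¬E) ∨ ¬B   (double negation)
= (A ∧ (¬D ∨ ¬A ∨ C) ∧ ¬E) ∨ ¬B   (De Morgan)
= (A ∨ ¬B) ∧ (¬D ∨ ¬A ∨ C ∨ ¬B) ∧ (¬E ∨ ¬B)   (distribute ∨ over ∧)

(A ∨ ¬B) ∧ (¬D ∨ ¬A ∨ C ∨ ¬B) ∧ (¬E ∨ ¬B)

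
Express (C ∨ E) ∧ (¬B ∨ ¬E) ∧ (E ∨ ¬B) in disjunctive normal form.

(C ∧ ¬B) ∨ (E ∧ ¬B)

(C ∨ E) ∧ (¬B ∨ ¬E) ∧ (E ∨ ¬B)
= (C ∧ ¬B ∧ E) ∨ (C ∧ ¬B ∧ ¬B) ∨ (C ∧ ¬E ∧ E) ∨ (C ∧ ¬E ∧ ¬B) ∨ (E ∧ ¬B ∧ E) ∨ (E ∧ ¬B ∧ ¬B) ∨ (E ∧ ¬E ∧ E) ∨ (E ∧ ¬E ∧ ¬B)
= (C ∧ ¬B) ∨ (E ∧ ¬B)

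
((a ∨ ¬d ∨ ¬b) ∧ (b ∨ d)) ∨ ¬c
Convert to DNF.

(a ∧ b) ∨ (a ∧ d) ∨ (¬d ∧ b) ∨ (¬b ∧ d) ∨ ¬c

((a ∨ ¬d ∨ ¬b) ∧ (b ∨ d)) ∨ ¬c
≡ (a ∧ b) ∨ (a ∧ d) ∨ (¬d ∧ b) ∨ (¬d ∧ d) ∨ (¬b ∧ b) ∨ (¬b ∧ d) ∨ ¬c   [distribute ∧ over ∨]
≡ (a ∧ b) ∨ (a ∧ d) ∨ (¬d ∧ b) ∨ (¬b ∧ d) ∨ ¬c   [simplify]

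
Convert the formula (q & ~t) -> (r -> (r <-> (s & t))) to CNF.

~q | t | ~r

(q & ~t) -> (r -> (r <-> (s & t)))
= ~(q & ~t) | (r -> (r <-> (s & t)))   — eliminate ->
= ~(q & ~t) | ~r | (r <-> (s & t))   — eliminate ->
= ~(q & ~t) | ~r | ((r -> (s & t)) & ((s & t) -> r))   — eliminate <->
= ~(q & ~t) | ~r | ((~r | (s & t)) & ((s & t) -> r))   — eliminate ->
= ~(q & ~t) | ~r | ((~r | (s & t)) & (~(s & t) | r))   — eliminate ->
= ~q | ~~t | ~r | ((~r | (s & t)) & (~(s & t) | r))   — De Morgan
= ~q | t | ~r | ((~r | (s & t)) & (~(s & t) | r))   — double negation
= ~q | t | ~r | ((~r | (s & t)) & (~s | ~t | r))   — De Morgan
= (~q | t | ~r | ~r | s) & (~q | t | ~r | ~r | t) & (~q | t | ~r | ~s | ~t | r)   — distribute | over &
= ~q | t | ~r   — simplify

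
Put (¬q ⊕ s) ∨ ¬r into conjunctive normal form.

(¬q ∨ s ∨ ¬r) ∧ (q ∨ ¬s ∨ ¬r)

(¬q ⊕ s) ∨ ¬r
≡ ((¬q ∨ s) ∧ ¬(¬q ∧ s)) ∨ ¬r   (expand ⊕)
≡ ((¬q ∨ s) ∧ (¬¬q ∨ ¬s)) ∨ ¬r   (De Morgan)
≡ ((¬q ∨ s) ∧ (q ∨ ¬s)) ∨ ¬r   (double negation)
≡ (¬q ∨ s ∨ ¬r) ∧ (q ∨ ¬s ∨ ¬r)   (distribute ∨ over ∧)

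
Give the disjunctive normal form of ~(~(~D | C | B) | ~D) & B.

~(~(~D | C | B) | ~D) & B
= ~~(~D | C | B) & ~~D & B   [De Morgan]
= (~D | C | B) & ~~D & B   [double negation]
= (~D | C | B) & D & B   [double negation]
= (~D & D & B) | (C & D & B) | (B & D & B)   [distribute & over |]
= B & D   [simplify]

B & D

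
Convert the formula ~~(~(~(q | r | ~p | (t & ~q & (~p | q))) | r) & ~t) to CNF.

(q | r | ~p) & ~r & ~t

~~(~(~(q | r | ~p | (t & ~q & (~p | q))) | r) & ~t)
⇔ ~(~(q | r | ~p | (t & ~q & (~p | q))) | r) & ~t   [double negation]
⇔ ~~(q | r | ~p | (t & ~q & (~p | q))) & ~r & ~t   [De Morgan]
⇔ (q | r | ~p | (t & ~q & (~p | q))) & ~r & ~t   [double negation]
⇔ (q | r | ~p | t) & (q | r | ~p | ~q) & (q | r | ~p | ~p | q) & ~r & ~t   [distribute | over &]
⇔ (q | r | ~p) & ~r & ~t   [simplify]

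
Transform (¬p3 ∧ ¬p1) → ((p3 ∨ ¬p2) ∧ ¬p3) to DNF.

p3 ∨ p1 ∨ (¬p2 ∧ ¬p3)

(¬p3 ∧ ¬p1) → ((p3 ∨ ¬p2) ∧ ¬p3)
⇔ ¬(¬p3 ∧ ¬p1) ∨ ((p3 ∨ ¬p2) ∧ ¬p3)
⇔ ¬¬p3 ∨ ¬¬p1 ∨ ((p3 ∨ ¬p2) ∧ ¬p3)
⇔ p3 ∨ ¬¬p1 ∨ ((p3 ∨ ¬p2) ∧ ¬p3)
⇔ p3 ∨ p1 ∨ ((p3 ∨ ¬p2) ∧ ¬p3)
⇔ p3 ∨ p1 ∨ (p3 ∧ ¬p3) ∨ (¬p2 ∧ ¬p3)
⇔ p3 ∨ p1 ∨ (¬p2 ∧ ¬p3)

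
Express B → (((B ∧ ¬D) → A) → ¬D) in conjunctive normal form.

¬B ∨ ¬D

B → (((B ∧ ¬D) → A) → ¬D)
≡ ¬B ∨ (((B ∧ ¬D) → A) → ¬D)   [eliminate →]
≡ ¬B ∨ ¬((B ∧ ¬D) → A) ∨ ¬D   [eliminate →]
≡ ¬B ∨ ¬(¬(B ∧ ¬D) ∨ A) ∨ ¬D   [eliminate →]
≡ ¬B ∨ (¬¬(B ∧ ¬D) ∧ ¬A) ∨ ¬D   [De Morgan]
≡ ¬B ∨ (B ∧ ¬D ∧ ¬A) ∨ ¬D   [double negation]
≡ (¬B ∨ B ∨ ¬D) ∧ (¬B ∨ ¬D ∨ ¬D) ∧ (¬B ∨ ¬A ∨ ¬D)   [distribute ∨ over ∧]
≡ ¬B ∨ ¬D   [simplify]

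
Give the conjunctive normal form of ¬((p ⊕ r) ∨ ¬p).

(¬p ∨ r) ∧ p

¬((p ⊕ r) ∨ ¬p)
⇔ ¬(((p ∨ r) ∧ ¬(p ∧ r)) ∨ ¬p)   [expand ⊕]
⇔ ¬((p ∨ r) ∧ ¬(p ∧ r)) ∧ ¬¬p   [De Morgan]
⇔ (¬(p ∨ r) ∨ ¬¬(p ∧ r)) ∧ ¬¬p   [De Morgan]
⇔ ((¬p ∧ ¬r) ∨ ¬¬(p ∧ r)) ∧ ¬¬p   [De Morgan]
⇔ ((¬p ∧ ¬r) ∨ (p ∧ r)) ∧ ¬¬p   [double negation]
⇔ ((¬p ∧ ¬r) ∨ (p ∧ r)) ∧ p   [double negation]
⇔ (¬p ∨ p) ∧ (¬p ∨ r) ∧ (¬r ∨ p) ∧ (¬r ∨ r) ∧ p   [distribute ∨ over ∧]
⇔ (¬p ∨ r) ∧ p   [simplify]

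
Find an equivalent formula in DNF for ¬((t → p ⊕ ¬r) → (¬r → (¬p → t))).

¬t ∧ ¬r ∧ ¬p

¬((t → p ⊕ ¬r) → (¬r → (¬p → t)))
≡ ¬(¬(t → p ⊕ ¬r) ∨ (¬r → (¬p → t)))
≡ ¬(¬(¬t ∨ (p ⊕ ¬r)) ∨ (¬r → (¬p → t)))
≡ ¬(¬(¬t ∨ p ∧ ¬¬r ∨ ¬p ∧ ¬r) ∨ (¬r → (¬p → t)))
≡ ¬(¬(¬t ∨ p ∧ ¬¬r ∨ ¬p ∧ ¬r) ∨ ¬¬r ∨ (¬p → t))
≡ ¬(¬(¬t ∨ p ∧ ¬¬r ∨ ¬p ∧ ¬r) ∨ ¬¬r ∨ ¬¬p ∨ t)
≡ ¬¬(¬t ∨ p ∧ ¬¬r ∨ ¬p ∧ ¬r) ∧ ¬¬¬r ∧ ¬¬¬p ∧ ¬t
≡ (¬t ∨ p ∧ ¬¬r ∨ ¬p ∧ ¬r) ∧ ¬¬¬r ∧ ¬¬¬p ∧ ¬t
≡ (¬t ∨ p ∧ r ∨ ¬p ∧ ¬r) ∧ ¬¬¬r ∧ ¬¬¬p ∧ ¬t
≡ (¬t ∨ p ∧ r ∨ ¬p ∧ ¬r) ∧ ¬r ∧ ¬¬¬p ∧ ¬t
≡ (¬t ∨ p ∧ r ∨ ¬p ∧ ¬r) ∧ ¬r ∧ ¬p ∧ ¬t
≡ ¬t ∧ ¬r ∧ ¬p ∧ ¬t ∨ p ∧ r ∧ ¬r ∧ ¬p ∧ ¬t ∨ ¬p ∧ ¬r ∧ ¬r ∧ ¬p ∧ ¬t
≡ ¬t ∧ ¬r ∧ ¬p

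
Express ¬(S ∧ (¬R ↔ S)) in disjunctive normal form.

¬(S ∧ (¬R ↔ S))
⇔ ¬(S ∧ (¬R → S) ∧ (S → ¬R))
⇔ ¬(S ∧ (¬¬R ∨ S) ∧ (S → ¬R))
⇔ ¬(S ∧ (¬¬R ∨ S) ∧ (¬S ∨ ¬R))
⇔ ¬S ∨ ¬(¬¬R ∨ S) ∨ ¬(¬S ∨ ¬R)
⇔ ¬S ∨ (¬¬¬R ∧ ¬S) ∨ ¬(¬S ∨ ¬R)
⇔ ¬S ∨ (¬R ∧ ¬S) ∨ ¬(¬S ∨ ¬R)
⇔ ¬S ∨ (¬R ∧ ¬S) ∨ (¬¬S ∧ ¬¬R)
⇔ ¬S ∨ (¬R ∧ ¬S) ∨ (S ∧ ¬¬R)
⇔ ¬S ∨ (¬R ∧ ¬S) ∨ (S ∧ R)
⇔ ¬S ∨ (S ∧ R)

¬S ∨ (S ∧ R)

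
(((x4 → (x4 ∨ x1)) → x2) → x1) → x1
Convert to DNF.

(((x4 → (x4 ∨ x1)) → x2) → x1) → x1
≡ ¬(((x4 → (x4 ∨ x1)) → x2) → x1) ∨ x1   (eliminate →)
≡ ¬(¬((x4 → (x4 ∨ x1)) → x2) ∨ x1) ∨ x1   (eliminate →)
≡ ¬(¬(¬(x4 → (x4 ∨ x1)) ∨ x2) ∨ x1) ∨ x1   (eliminate →)
≡ ¬(¬(¬(¬x4 ∨ x4 ∨ x1) ∨ x2) ∨ x1) ∨ x1   (eliminate →)
≡ (¬¬(¬(¬x4 ∨ x4 ∨ x1) ∨ x2) ∧ ¬x1) ∨ x1   (De Morgan)
≡ ((¬(¬x4 ∨ x4 ∨ x1) ∨ x2) ∧ ¬x1) ∨ x1   (double negation)
≡ (((¬¬x4 ∧ ¬x4 ∧ ¬x1) ∨ x2) ∧ ¬x1) ∨ x1   (De Morgan)
≡ (((x4 ∧ ¬x4 ∧ ¬x1) ∨ x2) ∧ ¬x1) ∨ x1   (double negation)
≡ (x4 ∧ ¬x4 ∧ ¬x1 ∧ ¬x1) ∨ (x2 ∧ ¬x1) ∨ x1   (distribute ∧ over ∨)
≡ (x2 ∧ ¬x1) ∨ x1   (simplify)

(x2 ∧ ¬x1) ∨ x1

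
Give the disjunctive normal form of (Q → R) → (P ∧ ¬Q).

(Q ∧ ¬R) ∨ (P ∧ ¬Q)

(Q → R) → (P ∧ ¬Q)
≡ ¬(Q → R) ∨ (P ∧ ¬Q)   (eliminate →)
≡ ¬(¬Q ∨ R) ∨ (P ∧ ¬Q)   (eliminate →)
≡ (¬¬Q ∧ ¬R) ∨ (P ∧ ¬Q)   (De Morgan)
≡ (Q ∧ ¬R) ∨ (P ∧ ¬Q)   (double negation)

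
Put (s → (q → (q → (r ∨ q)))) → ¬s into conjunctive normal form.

(q ∨ ¬s) ∧ (¬r ∨ ¬s) ∧ (¬q ∨ ¬s)

(s → (q → (q → (r ∨ q)))) → ¬s
≡ ¬(s → (q → (q → (r ∨ q)))) ∨ ¬s   [eliminate →]
≡ ¬(¬s ∨ (q → (q → (r ∨ q)))) ∨ ¬s   [eliminate →]
≡ ¬(¬s ∨ ¬q ∨ (q → (r ∨ q))) ∨ ¬s   [eliminate →]
≡ ¬(¬s ∨ ¬q ∨ ¬q ∨ r ∨ q) ∨ ¬s   [eliminate →]
≡ (¬¬s ∧ ¬¬q ∧ ¬¬q ∧ ¬r ∧ ¬q) ∨ ¬s   [De Morgan]
≡ (s ∧ ¬¬q ∧ ¬¬q ∧ ¬r ∧ ¬q) ∨ ¬s   [double negation]
≡ (s ∧ q ∧ ¬¬q ∧ ¬r ∧ ¬q) ∨ ¬s   [double negation]
≡ (s ∧ q ∧ q ∧ ¬r ∧ ¬q) ∨ ¬s   [double negation]
≡ (s ∨ ¬s) ∧ (q ∨ ¬s) ∧ (q ∨ ¬s) ∧ (¬r ∨ ¬s) ∧ (¬q ∨ ¬s)   [distribute ∨ over ∧]
≡ (q ∨ ¬s) ∧ (¬r ∨ ¬s) ∧ (¬q ∨ ¬s)   [simplify]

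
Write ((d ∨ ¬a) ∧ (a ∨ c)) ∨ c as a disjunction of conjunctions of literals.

((d ∨ ¬a) ∧ (a ∨ c)) ∨ c
≡ (d ∧ a) ∨ (d ∧ c) ∨ (¬a ∧ a) ∨ (¬a ∧ c) ∨ c   [distribute ∧ over ∨]
≡ (d ∧ a) ∨ c   [simplify]

(d ∧ a) ∨ c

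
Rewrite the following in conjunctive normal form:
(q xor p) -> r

(q xor p) -> r
≡ ~(q xor p) | r   — eliminate ->
≡ ~((q | p) & ~(q & p)) | r   — expand xor
≡ ~(q | p) | ~~(q & p) | r   — De Morgan
≡ (~q & ~p) | ~~(q & p) | r   — De Morgan
≡ (~q & ~p) | (q & p) | r   — double negation
≡ (~q | q | r) & (~q | p | r) & (~p | q | r) & (~p | p | r)   — distribute | over &
≡ (~q | p | r) & (~p | q | r)   — simplify

(~q | p | r) & (~p | q | r)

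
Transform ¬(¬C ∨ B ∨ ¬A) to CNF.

C ∧ ¬B ∧ A

¬(¬C ∨ B ∨ ¬A)
≡ ¬¬C ∧ ¬B ∧ ¬¬A
≡ C ∧ ¬B ∧ ¬¬A
≡ C ∧ ¬B ∧ A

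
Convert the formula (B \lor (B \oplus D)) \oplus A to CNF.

(B \lor D \lor A) \land (\lnot B \lor \lnot A) \land (\lnot D \lor B \lor \lnot A)

(B \lor (B \oplus D)) \oplus A
= (B \lor (B \oplus D) \lor A) \land \lnot ((B \lor (B \oplus D)) \land A)   — expand \oplus
= (B \lor ((B \lor D) \land \lnot (B \land D)) \lor A) \land \lnot ((B \lor (B \oplus D)) \land A)   — expand \oplus
= (B \lor ((B \lor D) \land \lnot (B \land D)) \lor A) \land \lnot ((B \lor ((B \lor D) \land \lnot (B \land D))) \land A)   — expand \oplus
= (B \lor ((B \lor D) \land (\lnot B \lor \lnot D)) \lor A) \land \lnot ((B \lor ((B \lor D) \land \lnot (B \land D))) \land A)   — De Morgan
= (B \lor ((B \lor D) \land (\lnot B \lor \lnot D)) \lor A) \land (\lnot (B \lor ((B \lor D) \land \lnot (B \land D))) \lor \lnot A)   — De Morgan
= (B \lor ((B \lor D) \land (\lnot B \lor \lnot D)) \lor A) \land ((\lnot B \land \lnot ((B \lor D) \land \lnot (B \land D))) \lor \lnot A)   — De Morgan
= (B \lor ((B \lor D) \land (\lnot B \lor \lnot D)) \lor A) \land ((\lnot B \land (\lnot (B \lor D) \lor \lnot \lnot (B \land D))) \lor \lnot A)   — De Morgan
= (B \lor ((B \lor D) \land (\lnot B \lor \lnot D)) \lor A) \land ((\lnot B \land ((\lnot B \land \lnot D) \lor \lnot \lnot (B \land D))) \lor \lnot A)   — De Morgan
= (B \lor ((B \lor D) \land (\lnot B \lor \lnot D)) \lor A) \land ((\lnot B \land ((\lnot B \land \lnot D) \lor (B \land D))) \lor \lnot A)   — double negation
= (B \lor B \lor D \lor A) \land (B \lor \lnot B \lor \lnot D \lor A) \land (\lnot B \lor \lnot A) \land (\lnot B \lor B \lor \lnot A) \land (\lnot B \lor D \lor \lnot A) \land (\lnot D \lor B \lor \lnot A) \land (\lnot D \lor D \lor \lnot A)   — distribute \lor over \land
= (B \lor D \lor A) \land (\lnot B \lor \lnot A) \land (\lnot D \lor B \lor \lnot A)   — simplify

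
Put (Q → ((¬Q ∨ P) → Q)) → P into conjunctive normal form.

(Q ∨ P) ∧ (¬Q ∨ P)

(Q → ((¬Q ∨ P) → Q)) → P
≡ ¬(Q → ((¬Q ∨ P) → Q)) ∨ P   [eliminate →]
≡ ¬(¬Q ∨ ((¬Q ∨ P) → Q)) ∨ P   [eliminate →]
≡ ¬(¬Q ∨ ¬(¬Q ∨ P) ∨ Q) ∨ P   [eliminate →]
≡ (¬¬Q ∧ ¬¬(¬Q ∨ P) ∧ ¬Q) ∨ P   [De Morgan]
≡ (Q ∧ ¬¬(¬Q ∨ P) ∧ ¬Q) ∨ P   [double negation]
≡ (Q ∧ (¬Q ∨ P) ∧ ¬Q) ∨ P   [double negation]
≡ (Q ∨ P) ∧ (¬Q ∨ P ∨ P) ∧ (¬Q ∨ P)   [distribute ∨ over ∧]
≡ (Q ∨ P) ∧ (¬Q ∨ P)   [simplify]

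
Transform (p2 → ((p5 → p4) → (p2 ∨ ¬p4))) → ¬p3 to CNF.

(p2 → ((p5 → p4) → (p2 ∨ ¬p4))) → ¬p3
≡ ¬(p2 → ((p5 → p4) → (p2 ∨ ¬p4))) ∨ ¬p3
≡ ¬(¬p2 ∨ ((p5 → p4) → (p2 ∨ ¬p4))) ∨ ¬p3
≡ ¬(¬p2 ∨ ¬(p5 → p4) ∨ p2 ∨ ¬p4) ∨ ¬p3
≡ ¬(¬p2 ∨ ¬(¬p5 ∨ p4) ∨ p2 ∨ ¬p4) ∨ ¬p3
≡ (¬¬p2 ∧ ¬¬(¬p5 ∨ p4) ∧ ¬p2 ∧ ¬¬p4) ∨ ¬p3
≡ (p2 ∧ ¬¬(¬p5 ∨ p4) ∧ ¬p2 ∧ ¬¬p4) ∨ ¬p3
≡ (p2 ∧ (¬p5 ∨ p4) ∧ ¬p2 ∧ ¬¬p4) ∨ ¬p3
≡ (p2 ∧ (¬p5 ∨ p4) ∧ ¬p2 ∧ p4) ∨ ¬p3
≡ (p2 ∨ ¬p3) ∧ (¬p5 ∨ p4 ∨ ¬p3) ∧ (¬p2 ∨ ¬p3) ∧ (p4 ∨ ¬p3)
≡ (p2 ∨ ¬p3) ∧ (¬p2 ∨ ¬p3) ∧ (p4 ∨ ¬p3)

(p2 ∨ ¬p3) ∧ (¬p2 ∨ ¬p3) ∧ (p4 ∨ ¬p3)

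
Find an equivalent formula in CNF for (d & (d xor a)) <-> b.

(~d | a | b) & (~b | d) & (~b | ~d | ~a)

(d & (d xor a)) <-> b
= ((d & (d xor a)) -> b) & (b -> (d & (d xor a)))   [eliminate <->]
= (~(d & (d xor a)) | b) & (b -> (d & (d xor a)))   [eliminate ->]
= (~(d & (d | a) & ~(d & a)) | b) & (b -> (d & (d xor a)))   [expand xor]
= (~(d & (d | a) & ~(d & a)) | b) & (~b | (d & (d xor a)))   [eliminate ->]
= (~(d & (d | a) & ~(d & a)) | b) & (~b | (d & (d | a) & ~(d & a)))   [expand xor]
= (~d | ~(d | a) | ~~(d & a) | b) & (~b | (d & (d | a) & ~(d & a)))   [De Morgan]
= (~d | (~d & ~a) | ~~(d & a) | b) & (~b | (d & (d | a) & ~(d & a)))   [De Morgan]
= (~d | (~d & ~a) | (d & a) | b) & (~b | (d & (d | a) & ~(d & a)))   [double negation]
= (~d | (~d & ~a) | (d & a) | b) & (~b | (d & (d | a) & (~d | ~a)))   [De Morgan]
= (~d | ~d | d | b) & (~d | ~d | a | b) & (~d | ~a | d | b) & (~d | ~a | a | b) & (~b | d) & (~b | d | a) & (~b | ~d | ~a)   [distribute | over &]
= (~d | a | b) & (~b | d) & (~b | ~d | ~a)   [simplify]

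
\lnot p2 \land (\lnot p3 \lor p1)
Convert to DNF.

(\lnot p2 \land \lnot p3) \lor (\lnot p2 \land p1)

\lnot p2 \land (\lnot p3 \lor p1)
= (\lnot p2 \land \lnot p3) \lor (\lnot p2 \land p1)   (distribute \land over \lor)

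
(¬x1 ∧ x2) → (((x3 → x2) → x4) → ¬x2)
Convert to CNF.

(¬x1 ∧ x2) → (((x3 → x2) → x4) → ¬x2)
≡ ¬(¬x1 ∧ x2) ∨ (((x3 → x2) → x4) → ¬x2)   [eliminate →]
≡ ¬(¬x1 ∧ x2) ∨ ¬((x3 → x2) → x4) ∨ ¬x2   [eliminate →]
≡ ¬(¬x1 ∧ x2) ∨ ¬(¬(x3 → x2) ∨ x4) ∨ ¬x2   [eliminate →]
≡ ¬(¬x1 ∧ x2) ∨ ¬(¬(¬x3 ∨ x2) ∨ x4) ∨ ¬x2   [eliminate →]
≡ ¬¬x1 ∨ ¬x2 ∨ ¬(¬(¬x3 ∨ x2) ∨ x4) ∨ ¬x2   [De Morgan]
≡ x1 ∨ ¬x2 ∨ ¬(¬(¬x3 ∨ x2) ∨ x4) ∨ ¬x2   [double negation]
≡ x1 ∨ ¬x2 ∨ (¬¬(¬x3 ∨ x2) ∧ ¬x4) ∨ ¬x2   [De Morgan]
≡ x1 ∨ ¬x2 ∨ ((¬x3 ∨ x2) ∧ ¬x4) ∨ ¬x2   [double negation]
≡ (x1 ∨ ¬x2 ∨ ¬x3 ∨ x2 ∨ ¬x2) ∧ (x1 ∨ ¬x2 ∨ ¬x4 ∨ ¬x2)   [distribute ∨ over ∧]
≡ x1 ∨ ¬x2 ∨ ¬x4   [simplify]

x1 ∨ ¬x2 ∨ ¬x4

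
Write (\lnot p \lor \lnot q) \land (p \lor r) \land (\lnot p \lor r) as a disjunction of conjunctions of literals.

(\lnot p \land r) \lor (\lnot q \land r)

(\lnot p \lor \lnot q) \land (p \lor r) \land (\lnot p \lor r)
≡ (\lnot p \land p \land \lnot p) \lor (\lnot p \land p \land r) \lor (\lnot p \land r \land \lnot p) \lor (\lnot p \land r \land r) \lor (\lnot q \land p \land \lnot p) \lor (\lnot q \land p \land r) \lor (\lnot q \land r \land \lnot p) \lor (\lnot q \land r \land r)
≡ (\lnot p \land r) \lor (\lnot q \land r)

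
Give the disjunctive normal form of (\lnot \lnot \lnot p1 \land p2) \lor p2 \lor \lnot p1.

p2 \lor \lnot p1

(\lnot \lnot \lnot p1 \land p2) \lor p2 \lor \lnot p1
= (\lnot p1 \land p2) \lor p2 \lor \lnot p1
= p2 \lor \lnot p1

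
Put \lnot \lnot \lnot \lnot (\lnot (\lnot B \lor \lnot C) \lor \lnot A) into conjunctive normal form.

\lnot \lnot \lnot \lnot (\lnot (\lnot B \lor \lnot C) \lor \lnot A)
≡ \lnot \lnot (\lnot (\lnot B \lor \lnot C) \lor \lnot A)   — double negation
≡ \lnot (\lnot B \lor \lnot C) \lor \lnot A   — double negation
≡ (\lnot \lnot B \land \lnot \lnot C) \lor \lnot A   — De Morgan
≡ (B \land \lnot \lnot C) \lor \lnot A   — double negation
≡ (B \land C) \lor \lnot A   — double negation
≡ (B \lor \lnot A) \land (C \lor \lnot A)   — distribute \lor over \land

(B \lor \lnot A) \land (C \lor \lnot A)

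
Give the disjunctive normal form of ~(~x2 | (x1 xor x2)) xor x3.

~(~x2 | (x1 xor x2)) xor x3
= (~(~x2 | (x1 xor x2)) & ~x3) | (~~(~x2 | (x1 xor x2)) & x3)   [expand xor]
= (~(~x2 | (x1 & ~x2) | (~x1 & x2)) & ~x3) | (~~(~x2 | (x1 xor x2)) & x3)   [expand xor]
= (~(~x2 | (x1 & ~x2) | (~x1 & x2)) & ~x3) | (~~(~x2 | (x1 & ~x2) | (~x1 & x2)) & x3)   [expand xor]
= (~~x2 & ~(x1 & ~x2) & ~(~x1 & x2) & ~x3) | (~~(~x2 | (x1 & ~x2) | (~x1 & x2)) & x3)   [De Morgan]
= (x2 & ~(x1 & ~x2) & ~(~x1 & x2) & ~x3) | (~~(~x2 | (x1 & ~x2) | (~x1 & x2)) & x3)   [double negation]
= (x2 & (~x1 | ~~x2) & ~(~x1 & x2) & ~x3) | (~~(~x2 | (x1 & ~x2) | (~x1 & x2)) & x3)   [De Morgan]
= (x2 & (~x1 | x2) & ~(~x1 & x2) & ~x3) | (~~(~x2 | (x1 & ~x2) | (~x1 & x2)) & x3)   [double negation]
= (x2 & (~x1 | x2) & (~~x1 | ~x2) & ~x3) | (~~(~x2 | (x1 & ~x2) | (~x1 & x2)) & x3)   [De Morgan]
= (x2 & (~x1 | x2) & (x1 | ~x2) & ~x3) | (~~(~x2 | (x1 & ~x2) | (~x1 & x2)) & x3)   [double negation]
= (x2 & (~x1 | x2) & (x1 | ~x2) & ~x3) | ((~x2 | (x1 & ~x2) | (~x1 & x2)) & x3)   [double negation]
= (x2 & ~x1 & x1 & ~x3) | (x2 & ~x1 & ~x2 & ~x3) | (x2 & x2 & x1 & ~x3) | (x2 & x2 & ~x2 & ~x3) | (~x2 & x3) | (x1 & ~x2 & x3) | (~x1 & x2 & x3)   [distribute & over |]
= (x2 & x1 & ~x3) | (~x2 & x3) | (~x1 & x2 & x3)   [simplify]

(x2 & x1 & ~x3) | (~x2 & x3) | (~x1 & x2 & x3)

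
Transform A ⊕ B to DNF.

(A ∧ ¬B) ∨ (¬A ∧ B)

A ⊕ B
= (A ∧ ¬B) ∨ (¬A ∧ B)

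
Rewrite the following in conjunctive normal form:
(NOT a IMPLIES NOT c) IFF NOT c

NOT a OR NOT c

(NOT a IMPLIES NOT c) IFF NOT c
= ((NOT a IMPLIES NOT c) IMPLIES NOT c) AND (NOT c IMPLIES (NOT a IMPLIES NOT c))   [eliminate IFF]
= (NOT (NOT a IMPLIES NOT c) OR NOT c) AND (NOT c IMPLIES (NOT a IMPLIES NOT c))   [eliminate IMPLIES]
= (NOT (NOT NOT a OR NOT c) OR NOT c) AND (NOT c IMPLIES (NOT a IMPLIES NOT c))   [eliminate IMPLIES]
= (NOT (NOT NOT a OR NOT c) OR NOT c) AND (NOT NOT c OR (NOT a IMPLIES NOT c))   [eliminate IMPLIES]
= (NOT (NOT NOT a OR NOT c) OR NOT c) AND (NOT NOT c OR NOT NOT a OR NOT c)   [eliminate IMPLIES]
= ((NOT NOT NOT a AND NOT NOT c) OR NOT c) AND (NOT NOT c OR NOT NOT a OR NOT c)   [De Morgan]
= ((NOT a AND NOT NOT c) OR NOT c) AND (NOT NOT c OR NOT NOT a OR NOT c)   [double negation]
= ((NOT a AND c) OR NOT c) AND (NOT NOT c OR NOT NOT a OR NOT c)   [double negation]
= ((NOT a AND c) OR NOT c) AND (c OR NOT NOT a OR NOT c)   [double negation]
= ((NOT a AND c) OR NOT c) AND (c OR a OR NOT c)   [double negation]
= (NOT a OR NOT c) AND (c OR NOT c) AND (c OR a OR NOT c)   [distribute OR over AND]
= NOT a OR NOT c   [simplify]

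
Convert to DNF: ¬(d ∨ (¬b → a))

¬d ∧ ¬b ∧ ¬a

¬(d ∨ (¬b → a))
≡ ¬(d ∨ ¬¬b ∨ a)   — eliminate →
≡ ¬d ∧ ¬¬¬b ∧ ¬a   — De Morgan
≡ ¬d ∧ ¬b ∧ ¬a   — double negation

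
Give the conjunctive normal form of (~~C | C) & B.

C & B

(~~C | C) & B
⇔ (C | C) & B   — double negation
⇔ C & B   — simplify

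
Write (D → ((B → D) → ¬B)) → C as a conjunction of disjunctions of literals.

(D → ((B → D) → ¬B)) → C
= ¬(D → ((B → D) → ¬B)) ∨ C   [eliminate →]
= ¬(¬D ∨ ((B → D) → ¬B)) ∨ C   [eliminate →]
= ¬(¬D ∨ ¬(B → D) ∨ ¬B) ∨ C   [eliminate →]
= ¬(¬D ∨ ¬(¬B ∨ D) ∨ ¬B) ∨ C   [eliminate →]
= (¬¬D ∧ ¬¬(¬B ∨ D) ∧ ¬¬B) ∨ C   [De Morgan]
= (D ∧ ¬¬(¬B ∨ D) ∧ ¬¬B) ∨ C   [double negation]
= (D ∧ (¬B ∨ D) ∧ ¬¬B) ∨ C   [double negation]
= (D ∧ (¬B ∨ D) ∧ B) ∨ C   [double negation]
= (D ∨ C) ∧ (¬B ∨ D ∨ C) ∧ (B ∨ C)   [distribute ∨ over ∧]
= (D ∨ C) ∧ (B ∨ C)   [simplify]

(D ∨ C) ∧ (B ∨ C)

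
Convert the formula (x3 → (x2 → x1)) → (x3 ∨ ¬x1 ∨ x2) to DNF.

x3 ∨ ¬x1 ∨ x2

(x3 → (x2 → x1)) → (x3 ∨ ¬x1 ∨ x2)
≡ ¬(x3 → (x2 → x1)) ∨ x3 ∨ ¬x1 ∨ x2
≡ ¬(¬x3 ∨ (x2 → x1)) ∨ x3 ∨ ¬x1 ∨ x2
≡ ¬(¬x3 ∨ ¬x2 ∨ x1) ∨ x3 ∨ ¬x1 ∨ x2
≡ (¬¬x3 ∧ ¬¬x2 ∧ ¬x1) ∨ x3 ∨ ¬x1 ∨ x2
≡ (x3 ∧ ¬¬x2 ∧ ¬x1) ∨ x3 ∨ ¬x1 ∨ x2
≡ (x3 ∧ x2 ∧ ¬x1) ∨ x3 ∨ ¬x1 ∨ x2
≡ x3 ∨ ¬x1 ∨ x2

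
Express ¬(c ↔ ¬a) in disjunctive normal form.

(c ∧ a) ∨ (¬a ∧ ¬c)

¬(c ↔ ¬a)
⇔ ¬((c → ¬a) ∧ (¬a → c))   [eliminate ↔]
⇔ ¬((¬c ∨ ¬a) ∧ (¬a → c))   [eliminate →]
⇔ ¬((¬c ∨ ¬a) ∧ (¬¬a ∨ c))   [eliminate →]
⇔ ¬(¬c ∨ ¬a) ∨ ¬(¬¬a ∨ c)   [De Morgan]
⇔ (¬¬c ∧ ¬¬a) ∨ ¬(¬¬a ∨ c)   [De Morgan]
⇔ (c ∧ ¬¬a) ∨ ¬(¬¬a ∨ c)   [double negation]
⇔ (c ∧ a) ∨ ¬(¬¬a ∨ c)   [double negation]
⇔ (c ∧ a) ∨ (¬¬¬a ∧ ¬c)   [De Morgan]
⇔ (c ∧ a) ∨ (¬a ∧ ¬c)   [double negation]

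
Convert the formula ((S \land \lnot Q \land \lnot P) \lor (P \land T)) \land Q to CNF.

(S \lor P) \land (S \lor T) \land (\lnot Q \lor P) \land (\lnot Q \lor T) \land (\lnot P \lor T) \land Q

((S \land \lnot Q \land \lnot P) \lor (P \land T)) \land Q
= (S \lor P) \land (S \lor T) \land (\lnot Q \lor P) \land (\lnot Q \lor T) \land (\lnot P \lor P) \land (\lnot P \lor T) \land Q   (distribute \lor over \land)
= (S \lor P) \land (S \lor T) \land (\lnot Q \lor P) \land (\lnot Q \lor T) \land (\lnot P \lor T) \land Q   (simplify)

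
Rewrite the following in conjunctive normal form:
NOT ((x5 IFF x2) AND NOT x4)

NOT ((x5 IFF x2) AND NOT x4)
= NOT ((x5 IMPLIES x2) AND (x2 IMPLIES x5) AND NOT x4)   [eliminate IFF]
= NOT ((NOT x5 OR x2) AND (x2 IMPLIES x5) AND NOT x4)   [eliminate IMPLIES]
= NOT ((NOT x5 OR x2) AND (NOT x2 OR x5) AND NOT x4)   [eliminate IMPLIES]
= NOT (NOT x5 OR x2) OR NOT (NOT x2 OR x5) OR NOT NOT x4   [De Morgan]
= (NOT NOT x5 AND NOT x2) OR NOT (NOT x2 OR x5) OR NOT NOT x4   [De Morgan]
= (x5 AND NOT x2) OR NOT (NOT x2 OR x5) OR NOT NOT x4   [double negation]
= (x5 AND NOT x2) OR (NOT NOT x2 AND NOT x5) OR NOT NOT x4   [De Morgan]
= (x5 AND NOT x2) OR (x2 AND NOT x5) OR NOT NOT x4   [double negation]
= (x5 AND NOT x2) OR (x2 AND NOT x5) OR x4   [double negation]
= (x5 OR x2 OR x4) AND (x5 OR NOT x5 OR x4) AND (NOT x2 OR x2 OR x4) AND (NOT x2 OR NOT x5 OR x4)   [distribute OR over AND]
= (x5 OR x2 OR x4) AND (NOT x2 OR NOT x5 OR x4)   [simplify]

(x5 OR x2 OR x4) AND (NOT x2 OR NOT x5 OR x4)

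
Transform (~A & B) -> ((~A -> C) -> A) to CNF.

(~A & B) -> ((~A -> C) -> A)
≡ ~(~A & B) | ((~A -> C) -> A)   [eliminate ->]
≡ ~(~A & B) | ~(~A -> C) | A   [eliminate ->]
≡ ~(~A & B) | ~(~~A | C) | A   [eliminate ->]
≡ ~~A | ~B | ~(~~A | C) | A   [De Morgan]
≡ A | ~B | ~(~~A | C) | A   [double negation]
≡ A | ~B | (~~~A & ~C) | A   [De Morgan]
≡ A | ~B | (~A & ~C) | A   [double negation]
≡ (A | ~B | ~A | A) & (A | ~B | ~C | A)   [distribute | over &]
≡ A | ~B | ~C   [simplify]

A | ~B | ~C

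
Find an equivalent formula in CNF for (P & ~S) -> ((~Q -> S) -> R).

~P | S | ~Q | R

(P & ~S) -> ((~Q -> S) -> R)
≡ ~(P & ~S) | ((~Q -> S) -> R)   [eliminate ->]
≡ ~(P & ~S) | ~(~Q -> S) | R   [eliminate ->]
≡ ~(P & ~S) | ~(~~Q | S) | R   [eliminate ->]
≡ ~P | ~~S | ~(~~Q | S) | R   [De Morgan]
≡ ~P | S | ~(~~Q | S) | R   [double negation]
≡ ~P | S | (~~~Q & ~S) | R   [De Morgan]
≡ ~P | S | (~Q & ~S) | R   [double negation]
≡ (~P | S | ~Q | R) & (~P | S | ~S | R)   [distribute | over &]
≡ ~P | S | ~Q | R   [simplify]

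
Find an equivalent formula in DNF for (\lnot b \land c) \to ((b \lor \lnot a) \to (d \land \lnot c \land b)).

b \lor \lnot c \lor (\lnot b \land a)

(\lnot b \land c) \to ((b \lor \lnot a) \to (d \land \lnot c \land b))
≡ \lnot (\lnot b \land c) \lor ((b \lor \lnot a) \to (d \land \lnot c \land b))   — eliminate \to
≡ \lnot (\lnot b \land c) \lor \lnot (b \lor \lnot a) \lor (d \land \lnot c \land b)   — eliminate \to
≡ \lnot \lnot b \lor \lnot c \lor \lnot (b \lor \lnot a) \lor (d \land \lnot c \land b)   — De Morgan
≡ b \lor \lnot c \lor \lnot (b \lor \lnot a) \lor (d \land \lnot c \land b)   — double negation
≡ b \lor \lnot c \lor (\lnot b \land \lnot \lnot a) \lor (d \land \lnot c \land b)   — De Morgan
≡ b \lor \lnot c \lor (\lnot b \land a) \lor (d \land \lnot c \land b)   — double negation
≡ b \lor \lnot c \lor (\lnot b \land a)   — simplify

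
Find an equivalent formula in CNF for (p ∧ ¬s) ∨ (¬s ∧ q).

(p ∨ q) ∧ ¬s

(p ∧ ¬s) ∨ (¬s ∧ q)
≡ (p ∨ ¬s) ∧ (p ∨ q) ∧ (¬s ∨ ¬s) ∧ (¬s ∨ q)   (distribute ∨ over ∧)
≡ (p ∨ q) ∧ ¬s   (simplify)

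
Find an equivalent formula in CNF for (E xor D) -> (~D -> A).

~E | D | A

(E xor D) -> (~D -> A)
≡ ~(E xor D) | (~D -> A)   — eliminate ->
≡ ~((E | D) & ~(E & D)) | (~D -> A)   — expand xor
≡ ~((E | D) & ~(E & D)) | ~~D | A   — eliminate ->
≡ ~(E | D) | ~~(E & D) | ~~D | A   — De Morgan
≡ (~E & ~D) | ~~(E & D) | ~~D | A   — De Morgan
≡ (~E & ~D) | (E & D) | ~~D | A   — double negation
≡ (~E & ~D) | (E & D) | D | A   — double negation
≡ (~E | E | D | A) & (~E | D | D | A) & (~D | E | D | A) & (~D | D | D | A)   — distribute | over &
≡ ~E | D | A   — simplify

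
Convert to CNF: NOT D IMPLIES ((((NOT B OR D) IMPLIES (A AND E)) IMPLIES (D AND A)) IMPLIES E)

D OR B OR E

NOT D IMPLIES ((((NOT B OR D) IMPLIES (A AND E)) IMPLIES (D AND A)) IMPLIES E)
≡ NOT NOT D OR ((((NOT B OR D) IMPLIES (A AND E)) IMPLIES (D AND A)) IMPLIES E)
≡ NOT NOT D OR NOT (((NOT B OR D) IMPLIES (A AND E)) IMPLIES (D AND A)) OR E
≡ NOT NOT D OR NOT (NOT ((NOT B OR D) IMPLIES (A AND E)) OR (D AND A)) OR E
≡ NOT NOT D OR NOT (NOT (NOT (NOT B OR D) OR (A AND E)) OR (D AND A)) OR E
≡ D OR NOT (NOT (NOT (NOT B OR D) OR (A AND E)) OR (D AND A)) OR E
≡ D OR (NOT NOT (NOT (NOT B OR D) OR (A AND E)) AND NOT (D AND A)) OR E
≡ D OR ((NOT (NOT B OR D) OR (A AND E)) AND NOT (D AND A)) OR E
≡ D OR (((NOT NOT B AND NOT D) OR (A AND E)) AND NOT (D AND A)) OR E
≡ D OR (((B AND NOT D) OR (A AND E)) AND NOT (D AND A)) OR E
≡ D OR (((B AND NOT D) OR (A AND E)) AND (NOT D OR NOT A)) OR E
≡ (D OR B OR A OR E) AND (D OR B OR E OR E) AND (D OR NOT D OR A OR E) AND (D OR NOT D OR E OR E) AND (D OR NOT D OR NOT A OR E)
≡ D OR B OR E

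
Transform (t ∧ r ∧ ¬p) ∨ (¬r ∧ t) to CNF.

t ∧ (¬p ∨ ¬r)

(t ∧ r ∧ ¬p) ∨ (¬r ∧ t)
≡ (t ∨ ¬r) ∧ (t ∨ t) ∧ (r ∨ ¬r) ∧ (r ∨ t) ∧ (¬p ∨ ¬r) ∧ (¬p ∨ t)   [distribute ∨ over ∧]
≡ t ∧ (¬p ∨ ¬r)   [simplify]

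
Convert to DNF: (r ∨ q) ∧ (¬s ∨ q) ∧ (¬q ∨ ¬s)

(r ∨ q) ∧ (¬s ∨ q) ∧ (¬q ∨ ¬s)
= (r ∧ ¬s ∧ ¬q) ∨ (r ∧ ¬s ∧ ¬s) ∨ (r ∧ q ∧ ¬q) ∨ (r ∧ q ∧ ¬s) ∨ (q ∧ ¬s ∧ ¬q) ∨ (q ∧ ¬s ∧ ¬s) ∨ (q ∧ q ∧ ¬q) ∨ (q ∧ q ∧ ¬s)   (distribute ∧ over ∨)
= (r ∧ ¬s) ∨ (q ∧ ¬s)   (simplify)

(r ∧ ¬s) ∨ (q ∧ ¬s)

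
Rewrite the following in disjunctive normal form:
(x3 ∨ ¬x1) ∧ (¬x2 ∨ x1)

(x3 ∨ ¬x1) ∧ (¬x2 ∨ x1)
= (x3 ∧ ¬x2) ∨ (x3 ∧ x1) ∨ (¬x1 ∧ ¬x2) ∨ (¬x1 ∧ x1)   [distribute ∧ over ∨]
= (x3 ∧ ¬x2) ∨ (x3 ∧ x1) ∨ (¬x1 ∧ ¬x2)   [simplify]

(x3 ∧ ¬x2) ∨ (x3 ∧ x1) ∨ (¬x1 ∧ ¬x2)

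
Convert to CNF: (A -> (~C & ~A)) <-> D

(A -> (~C & ~A)) <-> D
≡ ((A -> (~C & ~A)) -> D) & (D -> (A -> (~C & ~A)))   — eliminate <->
≡ (~(A -> (~C & ~A)) | D) & (D -> (A -> (~C & ~A)))   — eliminate ->
≡ (~(~A | (~C & ~A)) | D) & (D -> (A -> (~C & ~A)))   — eliminate ->
≡ (~(~A | (~C & ~A)) | D) & (~D | (A -> (~C & ~A)))   — eliminate ->
≡ (~(~A | (~C & ~A)) | D) & (~D | ~A | (~C & ~A))   — eliminate ->
≡ ((~~A & ~(~C & ~A)) | D) & (~D | ~A | (~C & ~A))   — De Morgan
≡ ((A & ~(~C & ~A)) | D) & (~D | ~A | (~C & ~A))   — double negation
≡ ((A & (~~C | ~~A)) | D) & (~D | ~A | (~C & ~A))   — De Morgan
≡ ((A & (C | ~~A)) | D) & (~D | ~A | (~C & ~A))   — double negation
≡ ((A & (C | A)) | D) & (~D | ~A | (~C & ~A))   — double negation
≡ (A | D) & (C | A | D) & (~D | ~A | ~C) & (~D | ~A | ~A)   — distribute | over &
≡ (A | D) & (~D | ~A)   — simplify

(A | D) & (~D | ~A)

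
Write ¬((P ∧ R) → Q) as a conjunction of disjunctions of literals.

¬((P ∧ R) → Q)
≡ ¬(¬(P ∧ R) ∨ Q)   — eliminate →
≡ ¬¬(P ∧ R) ∧ ¬Q   — De Morgan
≡ P ∧ R ∧ ¬Q   — double negation

P ∧ R ∧ ¬Q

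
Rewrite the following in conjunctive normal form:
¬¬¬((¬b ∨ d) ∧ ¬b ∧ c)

b ∨ ¬c

¬¬¬((¬b ∨ d) ∧ ¬b ∧ c)
⇔ ¬((¬b ∨ d) ∧ ¬b ∧ c)   [double negation]
⇔ ¬(¬b ∨ d) ∨ ¬¬b ∨ ¬c   [De Morgan]
⇔ (¬¬b ∧ ¬d) ∨ ¬¬b ∨ ¬c   [De Morgan]
⇔ (b ∧ ¬d) ∨ ¬¬b ∨ ¬c   [double negation]
⇔ (b ∧ ¬d) ∨ b ∨ ¬c   [double negation]
⇔ (b ∨ b ∨ ¬c) ∧ (¬d ∨ b ∨ ¬c)   [distribute ∨ over ∧]
⇔ b ∨ ¬c   [simplify]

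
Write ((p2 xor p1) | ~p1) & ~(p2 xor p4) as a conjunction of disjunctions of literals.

((p2 xor p1) | ~p1) & ~(p2 xor p4)
≡ (((p2 | p1) & ~(p2 & p1)) | ~p1) & ~(p2 xor p4)   [expand xor]
≡ (((p2 | p1) & ~(p2 & p1)) | ~p1) & ~((p2 | p4) & ~(p2 & p4))   [expand xor]
≡ (((p2 | p1) & (~p2 | ~p1)) | ~p1) & ~((p2 | p4) & ~(p2 & p4))   [De Morgan]
≡ (((p2 | p1) & (~p2 | ~p1)) | ~p1) & (~(p2 | p4) | ~~(p2 & p4))   [De Morgan]
≡ (((p2 | p1) & (~p2 | ~p1)) | ~p1) & ((~p2 & ~p4) | ~~(p2 & p4))   [De Morgan]
≡ (((p2 | p1) & (~p2 | ~p1)) | ~p1) & ((~p2 & ~p4) | (p2 & p4))   [double negation]
≡ (p2 | p1 | ~p1) & (~p2 | ~p1 | ~p1) & (~p2 | p2) & (~p2 | p4) & (~p4 | p2) & (~p4 | p4)   [distribute | over &]
≡ (~p2 | ~p1) & (~p2 | p4) & (~p4 | p2)   [simplify]

(~p2 | ~p1) & (~p2 | p4) & (~p4 | p2)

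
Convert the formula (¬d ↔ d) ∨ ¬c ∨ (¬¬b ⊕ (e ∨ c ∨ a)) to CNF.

(d ∨ ¬c ∨ ¬b) ∧ (¬d ∨ ¬c ∨ ¬b)

(¬d ↔ d) ∨ ¬c ∨ (¬¬b ⊕ (e ∨ c ∨ a))
≡ ((¬d → d) ∧ (d → ¬d)) ∨ ¬c ∨ (¬¬b ⊕ (e ∨ c ∨ a))   [eliminate ↔]
≡ ((¬¬d ∨ d) ∧ (d → ¬d)) ∨ ¬c ∨ (¬¬b ⊕ (e ∨ c ∨ a))   [eliminate →]
≡ ((¬¬d ∨ d) ∧ (¬d ∨ ¬d)) ∨ ¬c ∨ (¬¬b ⊕ (e ∨ c ∨ a))   [eliminate →]
≡ ((¬¬d ∨ d) ∧ (¬d ∨ ¬d)) ∨ ¬c ∨ ((¬¬b ∨ e ∨ c ∨ a) ∧ ¬(¬¬b ∧ (e ∨ c ∨ a)))   [expand ⊕]
≡ ((d ∨ d) ∧ (¬d ∨ ¬d)) ∨ ¬c ∨ ((¬¬b ∨ e ∨ c ∨ a) ∧ ¬(¬¬b ∧ (e ∨ c ∨ a)))   [double negation]
≡ ((d ∨ d) ∧ (¬d ∨ ¬d)) ∨ ¬c ∨ ((b ∨ e ∨ c ∨ a) ∧ ¬(¬¬b ∧ (e ∨ c ∨ a)))   [double negation]
≡ ((d ∨ d) ∧ (¬d ∨ ¬d)) ∨ ¬c ∨ ((b ∨ e ∨ c ∨ a) ∧ (¬¬¬b ∨ ¬(e ∨ c ∨ a)))   [De Morgan]
≡ ((d ∨ d) ∧ (¬d ∨ ¬d)) ∨ ¬c ∨ ((b ∨ e ∨ c ∨ a) ∧ (¬b ∨ ¬(e ∨ c ∨ a)))   [double negation]
≡ ((d ∨ d) ∧ (¬d ∨ ¬d)) ∨ ¬c ∨ ((b ∨ e ∨ c ∨ a) ∧ (¬b ∨ (¬e ∧ ¬c ∧ ¬a)))   [De Morgan]
≡ (d ∨ d ∨ ¬c ∨ b ∨ e ∨ c ∨ a) ∧ (d ∨ d ∨ ¬c ∨ ¬b ∨ ¬e) ∧ (d ∨ d ∨ ¬c ∨ ¬b ∨ ¬c) ∧ (d ∨ d ∨ ¬c ∨ ¬b ∨ ¬a) ∧ (¬d ∨ ¬d ∨ ¬c ∨ b ∨ e ∨ c ∨ a) ∧ (¬d ∨ ¬d ∨ ¬c ∨ ¬b ∨ ¬e) ∧ (¬d ∨ ¬d ∨ ¬c ∨ ¬b ∨ ¬c) ∧ (¬d ∨ ¬d ∨ ¬c ∨ ¬b ∨ ¬a)   [distribute ∨ over ∧]
≡ (d ∨ ¬c ∨ ¬b) ∧ (¬d ∨ ¬c ∨ ¬b)   [simplify]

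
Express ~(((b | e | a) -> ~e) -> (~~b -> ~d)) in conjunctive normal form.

~(((b | e | a) -> ~e) -> (~~b -> ~d))
≡ ~(~((b | e | a) -> ~e) | (~~b -> ~d))   [eliminate ->]
≡ ~(~(~(b | e | a) | ~e) | (~~b -> ~d))   [eliminate ->]
≡ ~(~(~(b | e | a) | ~e) | ~~~b | ~d)   [eliminate ->]
≡ ~~(~(b | e | a) | ~e) & ~~~~b & ~~d   [De Morgan]
≡ (~(b | e | a) | ~e) & ~~~~b & ~~d   [double negation]
≡ ((~b & ~e & ~a) | ~e) & ~~~~b & ~~d   [De Morgan]
≡ ((~b & ~e & ~a) | ~e) & ~~b & ~~d   [double negation]
≡ ((~b & ~e & ~a) | ~e) & b & ~~d   [double negation]
≡ ((~b & ~e & ~a) | ~e) & b & d   [double negation]
≡ (~b | ~e) & (~e | ~e) & (~a | ~e) & b & d   [distribute | over &]
≡ ~e & b & d   [simplify]

~e & b & d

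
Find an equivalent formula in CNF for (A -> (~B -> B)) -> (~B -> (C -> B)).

A | B | ~C

(A -> (~B -> B)) -> (~B -> (C -> B))
⇔ ~(A -> (~B -> B)) | (~B -> (C -> B))   — eliminate ->
⇔ ~(~A | (~B -> B)) | (~B -> (C -> B))   — eliminate ->
⇔ ~(~A | ~~B | B) | (~B -> (C -> B))   — eliminate ->
⇔ ~(~A | ~~B | B) | ~~B | (C -> B)   — eliminate ->
⇔ ~(~A | ~~B | B) | ~~B | ~C | B   — eliminate ->
⇔ (~~A & ~~~B & ~B) | ~~B | ~C | B   — De Morgan
⇔ (A & ~~~B & ~B) | ~~B | ~C | B   — double negation
⇔ (A & ~B & ~B) | ~~B | ~C | B   — double negation
⇔ (A & ~B & ~B) | B | ~C | B   — double negation
⇔ (A | B | ~C | B) & (~B | B | ~C | B) & (~B | B | ~C | B)   — distribute | over &
⇔ A | B | ~C   — simplify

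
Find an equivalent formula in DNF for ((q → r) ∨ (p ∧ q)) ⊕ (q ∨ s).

(¬q ∧ ¬s) ∨ (q ∧ ¬r ∧ ¬p)

((q → r) ∨ (p ∧ q)) ⊕ (q ∨ s)
≡ (((q → r) ∨ (p ∧ q)) ∧ ¬(q ∨ s)) ∨ (¬((q → r) ∨ (p ∧ q)) ∧ (q ∨ s))   [expand ⊕]
≡ ((¬q ∨ r ∨ (p ∧ q)) ∧ ¬(q ∨ s)) ∨ (¬((q → r) ∨ (p ∧ q)) ∧ (q ∨ s))   [eliminate →]
≡ ((¬q ∨ r ∨ (p ∧ q)) ∧ ¬(q ∨ s)) ∨ (¬(¬q ∨ r ∨ (p ∧ q)) ∧ (q ∨ s))   [eliminate →]
≡ ((¬q ∨ r ∨ (p ∧ q)) ∧ ¬q ∧ ¬s) ∨ (¬(¬q ∨ r ∨ (p ∧ q)) ∧ (q ∨ s))   [De Morgan]
≡ ((¬q ∨ r ∨ (p ∧ q)) ∧ ¬q ∧ ¬s) ∨ (¬¬q ∧ ¬r ∧ ¬(p ∧ q) ∧ (q ∨ s))   [De Morgan]
≡ ((¬q ∨ r ∨ (p ∧ q)) ∧ ¬q ∧ ¬s) ∨ (q ∧ ¬r ∧ ¬(p ∧ q) ∧ (q ∨ s))   [double negation]
≡ ((¬q ∨ r ∨ (p ∧ q)) ∧ ¬q ∧ ¬s) ∨ (q ∧ ¬r ∧ (¬p ∨ ¬q) ∧ (q ∨ s))   [De Morgan]
≡ (¬q ∧ ¬q ∧ ¬s) ∨ (r ∧ ¬q ∧ ¬s) ∨ (p ∧ q ∧ ¬q ∧ ¬s) ∨ (q ∧ ¬r ∧ ¬p ∧ q) ∨ (q ∧ ¬r ∧ ¬p ∧ s) ∨ (q ∧ ¬r ∧ ¬q ∧ q) ∨ (q ∧ ¬r ∧ ¬q ∧ s)   [distribute ∧ over ∨]
≡ (¬q ∧ ¬s) ∨ (q ∧ ¬r ∧ ¬p)   [simplify]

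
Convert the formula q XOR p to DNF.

(q AND NOT p) OR (NOT q AND p)

q XOR p
= (q AND NOT p) OR (NOT q AND p)   [expand XOR]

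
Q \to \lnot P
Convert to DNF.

Q \to \lnot P
≡ \lnot Q \lor \lnot P   — eliminate \to

\lnot Q \lor \lnot P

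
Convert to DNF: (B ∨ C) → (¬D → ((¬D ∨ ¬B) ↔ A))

(¬B ∧ ¬C) ∨ D ∨ (A ∧ ¬D) ∨ (A ∧ ¬B)

(B ∨ C) → (¬D → ((¬D ∨ ¬B) ↔ A))
≡ ¬(B ∨ C) ∨ (¬D → ((¬D ∨ ¬B) ↔ A))   (eliminate →)
≡ ¬(B ∨ C) ∨ ¬¬D ∨ ((¬D ∨ ¬B) ↔ A)   (eliminate →)
≡ ¬(B ∨ C) ∨ ¬¬D ∨ (((¬D ∨ ¬B) → A) ∧ (A → (¬D ∨ ¬B)))   (eliminate ↔)
≡ ¬(B ∨ C) ∨ ¬¬D ∨ ((¬(¬D ∨ ¬B) ∨ A) ∧ (A → (¬D ∨ ¬B)))   (eliminate →)
≡ ¬(B ∨ C) ∨ ¬¬D ∨ ((¬(¬D ∨ ¬B) ∨ A) ∧ (¬A ∨ ¬D ∨ ¬B))   (eliminate →)
≡ (¬B ∧ ¬C) ∨ ¬¬D ∨ ((¬(¬D ∨ ¬B) ∨ A) ∧ (¬A ∨ ¬D ∨ ¬B))   (De Morgan)
≡ (¬B ∧ ¬C) ∨ D ∨ ((¬(¬D ∨ ¬B) ∨ A) ∧ (¬A ∨ ¬D ∨ ¬B))   (double negation)
≡ (¬B ∧ ¬C) ∨ D ∨ (((¬¬D ∧ ¬¬B) ∨ A) ∧ (¬A ∨ ¬D ∨ ¬B))   (De Morgan)
≡ (¬B ∧ ¬C) ∨ D ∨ (((D ∧ ¬¬B) ∨ A) ∧ (¬A ∨ ¬D ∨ ¬B))   (double negation)
≡ (¬B ∧ ¬C) ∨ D ∨ (((D ∧ B) ∨ A) ∧ (¬A ∨ ¬D ∨ ¬B))   (double negation)
≡ (¬B ∧ ¬C) ∨ D ∨ (D ∧ B ∧ ¬A) ∨ (D ∧ B ∧ ¬D) ∨ (D ∧ B ∧ ¬B) ∨ (A ∧ ¬A) ∨ (A ∧ ¬D) ∨ (A ∧ ¬B)   (distribute ∧ over ∨)
≡ (¬B ∧ ¬C) ∨ D ∨ (A ∧ ¬D) ∨ (A ∧ ¬B)   (simplify)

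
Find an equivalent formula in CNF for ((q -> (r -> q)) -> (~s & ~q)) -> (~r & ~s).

((q -> (r -> q)) -> (~s & ~q)) -> (~r & ~s)
= ~((q -> (r -> q)) -> (~s & ~q)) | (~r & ~s)   (eliminate ->)
= ~(~(q -> (r -> q)) | (~s & ~q)) | (~r & ~s)   (eliminate ->)
= ~(~(~q | (r -> q)) | (~s & ~q)) | (~r & ~s)   (eliminate ->)
= ~(~(~q | ~r | q) | (~s & ~q)) | (~r & ~s)   (eliminate ->)
= (~~(~q | ~r | q) & ~(~s & ~q)) | (~r & ~s)   (De Morgan)
= ((~q | ~r | q) & ~(~s & ~q)) | (~r & ~s)   (double negation)
= ((~q | ~r | q) & (~~s | ~~q)) | (~r & ~s)   (De Morgan)
= ((~q | ~r | q) & (s | ~~q)) | (~r & ~s)   (double negation)
= ((~q | ~r | q) & (s | q)) | (~r & ~s)   (double negation)
= (~q | ~r | q | ~r) & (~q | ~r | q | ~s) & (s | q | ~r) & (s | q | ~s)   (distribute | over &)
= s | q | ~r   (simplify)

s | q | ~r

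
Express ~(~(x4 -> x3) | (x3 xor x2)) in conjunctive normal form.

~(~(x4 -> x3) | (x3 xor x2))
⇔ ~(~(~x4 | x3) | (x3 xor x2))   (eliminate ->)
⇔ ~(~(~x4 | x3) | ((x3 | x2) & ~(x3 & x2)))   (expand xor)
⇔ ~~(~x4 | x3) & ~((x3 | x2) & ~(x3 & x2))   (De Morgan)
⇔ (~x4 | x3) & ~((x3 | x2) & ~(x3 & x2))   (double negation)
⇔ (~x4 | x3) & (~(x3 | x2) | ~~(x3 & x2))   (De Morgan)
⇔ (~x4 | x3) & ((~x3 & ~x2) | ~~(x3 & x2))   (De Morgan)
⇔ (~x4 | x3) & ((~x3 & ~x2) | (x3 & x2))   (double negation)
⇔ (~x4 | x3) & (~x3 | x3) & (~x3 | x2) & (~x2 | x3) & (~x2 | x2)   (distribute | over &)
⇔ (~x4 | x3) & (~x3 | x2) & (~x2 | x3)   (simplify)

(~x4 | x3) & (~x3 | x2) & (~x2 | x3)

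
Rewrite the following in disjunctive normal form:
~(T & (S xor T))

~(T & (S xor T))
⇔ ~(T & ((S & ~T) | (~S & T)))   [expand xor]
⇔ ~T | ~((S & ~T) | (~S & T))   [De Morgan]
⇔ ~T | (~(S & ~T) & ~(~S & T))   [De Morgan]
⇔ ~T | ((~S | ~~T) & ~(~S & T))   [De Morgan]
⇔ ~T | ((~S | T) & ~(~S & T))   [double negation]
⇔ ~T | ((~S | T) & (~~S | ~T))   [De Morgan]
⇔ ~T | ((~S | T) & (S | ~T))   [double negation]
⇔ ~T | (~S & S) | (~S & ~T) | (T & S) | (T & ~T)   [distribute & over |]
⇔ ~T | (T & S)   [simplify]

~T | (T & S)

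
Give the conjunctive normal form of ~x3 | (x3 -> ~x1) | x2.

~x3 | ~x1 | x2

~x3 | (x3 -> ~x1) | x2
= ~x3 | ~x3 | ~x1 | x2   [eliminate ->]
= ~x3 | ~x1 | x2   [simplify]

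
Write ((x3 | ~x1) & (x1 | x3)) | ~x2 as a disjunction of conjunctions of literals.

x3 | ~x2

((x3 | ~x1) & (x1 | x3)) | ~x2
= (x3 & x1) | (x3 & x3) | (~x1 & x1) | (~x1 & x3) | ~x2   — distribute & over |
= x3 | ~x2   — simplify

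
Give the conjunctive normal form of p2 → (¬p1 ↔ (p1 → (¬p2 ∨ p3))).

¬p2 ∨ ¬p3 ∨ ¬p1

p2 → (¬p1 ↔ (p1 → (¬p2 ∨ p3)))
≡ ¬p2 ∨ (¬p1 ↔ (p1 → (¬p2 ∨ p3)))   [eliminate →]
≡ ¬p2 ∨ ((¬p1 → (p1 → (¬p2 ∨ p3))) ∧ ((p1 → (¬p2 ∨ p3)) → ¬p1))   [eliminate ↔]
≡ ¬p2 ∨ ((¬¬p1 ∨ (p1 → (¬p2 ∨ p3))) ∧ ((p1 → (¬p2 ∨ p3)) → ¬p1))   [eliminate →]
≡ ¬p2 ∨ ((¬¬p1 ∨ ¬p1 ∨ ¬p2 ∨ p3) ∧ ((p1 → (¬p2 ∨ p3)) → ¬p1))   [eliminate →]
≡ ¬p2 ∨ ((¬¬p1 ∨ ¬p1 ∨ ¬p2 ∨ p3) ∧ (¬(p1 → (¬p2 ∨ p3)) ∨ ¬p1))   [eliminate →]
≡ ¬p2 ∨ ((¬¬p1 ∨ ¬p1 ∨ ¬p2 ∨ p3) ∧ (¬(¬p1 ∨ ¬p2 ∨ p3) ∨ ¬p1))   [eliminate →]
≡ ¬p2 ∨ ((p1 ∨ ¬p1 ∨ ¬p2 ∨ p3) ∧ (¬(¬p1 ∨ ¬p2 ∨ p3) ∨ ¬p1))   [double negation]
≡ ¬p2 ∨ ((p1 ∨ ¬p1 ∨ ¬p2 ∨ p3) ∧ ((¬¬p1 ∧ ¬¬p2 ∧ ¬p3) ∨ ¬p1))   [De Morgan]
≡ ¬p2 ∨ ((p1 ∨ ¬p1 ∨ ¬p2 ∨ p3) ∧ ((p1 ∧ ¬¬p2 ∧ ¬p3) ∨ ¬p1))   [double negation]
≡ ¬p2 ∨ ((p1 ∨ ¬p1 ∨ ¬p2 ∨ p3) ∧ ((p1 ∧ p2 ∧ ¬p3) ∨ ¬p1))   [double negation]
≡ (¬p2 ∨ p1 ∨ ¬p1 ∨ ¬p2 ∨ p3) ∧ (¬p2 ∨ p1 ∨ ¬p1) ∧ (¬p2 ∨ p2 ∨ ¬p1) ∧ (¬p2 ∨ ¬p3 ∨ ¬p1)   [distribute ∨ over ∧]
≡ ¬p2 ∨ ¬p3 ∨ ¬p1   [simplify]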